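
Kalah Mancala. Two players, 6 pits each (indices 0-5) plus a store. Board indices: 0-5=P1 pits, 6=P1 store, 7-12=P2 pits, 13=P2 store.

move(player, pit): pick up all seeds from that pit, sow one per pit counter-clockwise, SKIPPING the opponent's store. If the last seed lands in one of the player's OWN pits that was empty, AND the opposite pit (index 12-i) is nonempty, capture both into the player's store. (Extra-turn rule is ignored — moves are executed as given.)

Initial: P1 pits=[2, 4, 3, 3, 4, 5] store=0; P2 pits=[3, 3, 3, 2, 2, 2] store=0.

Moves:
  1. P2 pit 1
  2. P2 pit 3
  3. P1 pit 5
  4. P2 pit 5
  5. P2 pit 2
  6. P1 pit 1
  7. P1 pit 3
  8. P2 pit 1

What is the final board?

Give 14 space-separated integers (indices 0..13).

Answer: 4 0 4 0 6 2 3 5 0 1 2 5 1 3

Derivation:
Move 1: P2 pit1 -> P1=[2,4,3,3,4,5](0) P2=[3,0,4,3,3,2](0)
Move 2: P2 pit3 -> P1=[2,4,3,3,4,5](0) P2=[3,0,4,0,4,3](1)
Move 3: P1 pit5 -> P1=[2,4,3,3,4,0](1) P2=[4,1,5,1,4,3](1)
Move 4: P2 pit5 -> P1=[3,5,3,3,4,0](1) P2=[4,1,5,1,4,0](2)
Move 5: P2 pit2 -> P1=[4,5,3,3,4,0](1) P2=[4,1,0,2,5,1](3)
Move 6: P1 pit1 -> P1=[4,0,4,4,5,1](2) P2=[4,1,0,2,5,1](3)
Move 7: P1 pit3 -> P1=[4,0,4,0,6,2](3) P2=[5,1,0,2,5,1](3)
Move 8: P2 pit1 -> P1=[4,0,4,0,6,2](3) P2=[5,0,1,2,5,1](3)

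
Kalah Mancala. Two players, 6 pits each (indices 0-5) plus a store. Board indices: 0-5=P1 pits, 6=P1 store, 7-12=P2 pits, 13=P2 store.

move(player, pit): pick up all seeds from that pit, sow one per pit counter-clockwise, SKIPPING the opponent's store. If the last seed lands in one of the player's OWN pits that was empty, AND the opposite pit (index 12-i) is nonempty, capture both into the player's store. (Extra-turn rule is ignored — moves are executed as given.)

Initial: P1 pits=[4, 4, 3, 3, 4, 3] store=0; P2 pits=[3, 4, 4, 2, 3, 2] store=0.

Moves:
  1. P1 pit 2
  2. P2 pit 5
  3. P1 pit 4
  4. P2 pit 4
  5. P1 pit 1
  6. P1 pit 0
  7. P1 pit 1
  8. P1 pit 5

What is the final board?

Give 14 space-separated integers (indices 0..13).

Move 1: P1 pit2 -> P1=[4,4,0,4,5,4](0) P2=[3,4,4,2,3,2](0)
Move 2: P2 pit5 -> P1=[5,4,0,4,5,4](0) P2=[3,4,4,2,3,0](1)
Move 3: P1 pit4 -> P1=[5,4,0,4,0,5](1) P2=[4,5,5,2,3,0](1)
Move 4: P2 pit4 -> P1=[6,4,0,4,0,5](1) P2=[4,5,5,2,0,1](2)
Move 5: P1 pit1 -> P1=[6,0,1,5,1,6](1) P2=[4,5,5,2,0,1](2)
Move 6: P1 pit0 -> P1=[0,1,2,6,2,7](2) P2=[4,5,5,2,0,1](2)
Move 7: P1 pit1 -> P1=[0,0,3,6,2,7](2) P2=[4,5,5,2,0,1](2)
Move 8: P1 pit5 -> P1=[0,0,3,6,2,0](3) P2=[5,6,6,3,1,2](2)

Answer: 0 0 3 6 2 0 3 5 6 6 3 1 2 2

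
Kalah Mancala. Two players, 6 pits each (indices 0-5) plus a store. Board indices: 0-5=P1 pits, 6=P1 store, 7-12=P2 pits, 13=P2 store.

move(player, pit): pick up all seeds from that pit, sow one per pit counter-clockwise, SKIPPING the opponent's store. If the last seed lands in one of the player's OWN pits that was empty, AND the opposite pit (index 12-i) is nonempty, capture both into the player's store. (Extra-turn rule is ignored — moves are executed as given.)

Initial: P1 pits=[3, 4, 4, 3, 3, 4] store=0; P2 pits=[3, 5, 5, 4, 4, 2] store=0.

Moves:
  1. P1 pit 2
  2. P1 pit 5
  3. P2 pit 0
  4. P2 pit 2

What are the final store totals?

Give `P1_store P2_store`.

Answer: 2 1

Derivation:
Move 1: P1 pit2 -> P1=[3,4,0,4,4,5](1) P2=[3,5,5,4,4,2](0)
Move 2: P1 pit5 -> P1=[3,4,0,4,4,0](2) P2=[4,6,6,5,4,2](0)
Move 3: P2 pit0 -> P1=[3,4,0,4,4,0](2) P2=[0,7,7,6,5,2](0)
Move 4: P2 pit2 -> P1=[4,5,1,4,4,0](2) P2=[0,7,0,7,6,3](1)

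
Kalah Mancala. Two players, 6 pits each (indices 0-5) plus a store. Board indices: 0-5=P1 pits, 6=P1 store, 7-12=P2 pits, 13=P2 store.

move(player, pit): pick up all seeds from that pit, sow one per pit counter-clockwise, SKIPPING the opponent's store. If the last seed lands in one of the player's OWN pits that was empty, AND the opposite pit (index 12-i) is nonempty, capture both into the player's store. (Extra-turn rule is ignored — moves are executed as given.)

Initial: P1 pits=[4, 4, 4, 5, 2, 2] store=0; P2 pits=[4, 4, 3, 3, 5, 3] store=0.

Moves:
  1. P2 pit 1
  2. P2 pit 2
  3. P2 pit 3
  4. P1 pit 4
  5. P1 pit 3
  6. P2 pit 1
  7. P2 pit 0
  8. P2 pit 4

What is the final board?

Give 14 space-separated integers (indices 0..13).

Answer: 6 6 5 1 2 0 2 0 1 2 1 0 8 9

Derivation:
Move 1: P2 pit1 -> P1=[4,4,4,5,2,2](0) P2=[4,0,4,4,6,4](0)
Move 2: P2 pit2 -> P1=[4,4,4,5,2,2](0) P2=[4,0,0,5,7,5](1)
Move 3: P2 pit3 -> P1=[5,5,4,5,2,2](0) P2=[4,0,0,0,8,6](2)
Move 4: P1 pit4 -> P1=[5,5,4,5,0,3](1) P2=[4,0,0,0,8,6](2)
Move 5: P1 pit3 -> P1=[5,5,4,0,1,4](2) P2=[5,1,0,0,8,6](2)
Move 6: P2 pit1 -> P1=[5,5,4,0,1,4](2) P2=[5,0,1,0,8,6](2)
Move 7: P2 pit0 -> P1=[5,5,4,0,1,4](2) P2=[0,1,2,1,9,7](2)
Move 8: P2 pit4 -> P1=[6,6,5,1,2,0](2) P2=[0,1,2,1,0,8](9)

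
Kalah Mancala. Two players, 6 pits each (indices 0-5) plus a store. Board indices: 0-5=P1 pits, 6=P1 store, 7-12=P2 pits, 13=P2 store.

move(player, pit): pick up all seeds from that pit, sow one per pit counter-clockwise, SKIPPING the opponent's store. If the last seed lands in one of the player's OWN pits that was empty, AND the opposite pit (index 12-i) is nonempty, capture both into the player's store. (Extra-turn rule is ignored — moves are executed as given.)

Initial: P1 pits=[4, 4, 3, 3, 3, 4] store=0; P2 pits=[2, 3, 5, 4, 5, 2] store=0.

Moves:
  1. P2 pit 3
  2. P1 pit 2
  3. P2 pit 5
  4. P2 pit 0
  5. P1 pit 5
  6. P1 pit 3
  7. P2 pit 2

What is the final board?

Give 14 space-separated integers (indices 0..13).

Answer: 7 6 1 0 5 1 2 2 5 0 2 7 1 3

Derivation:
Move 1: P2 pit3 -> P1=[5,4,3,3,3,4](0) P2=[2,3,5,0,6,3](1)
Move 2: P1 pit2 -> P1=[5,4,0,4,4,5](0) P2=[2,3,5,0,6,3](1)
Move 3: P2 pit5 -> P1=[6,5,0,4,4,5](0) P2=[2,3,5,0,6,0](2)
Move 4: P2 pit0 -> P1=[6,5,0,4,4,5](0) P2=[0,4,6,0,6,0](2)
Move 5: P1 pit5 -> P1=[6,5,0,4,4,0](1) P2=[1,5,7,1,6,0](2)
Move 6: P1 pit3 -> P1=[6,5,0,0,5,1](2) P2=[2,5,7,1,6,0](2)
Move 7: P2 pit2 -> P1=[7,6,1,0,5,1](2) P2=[2,5,0,2,7,1](3)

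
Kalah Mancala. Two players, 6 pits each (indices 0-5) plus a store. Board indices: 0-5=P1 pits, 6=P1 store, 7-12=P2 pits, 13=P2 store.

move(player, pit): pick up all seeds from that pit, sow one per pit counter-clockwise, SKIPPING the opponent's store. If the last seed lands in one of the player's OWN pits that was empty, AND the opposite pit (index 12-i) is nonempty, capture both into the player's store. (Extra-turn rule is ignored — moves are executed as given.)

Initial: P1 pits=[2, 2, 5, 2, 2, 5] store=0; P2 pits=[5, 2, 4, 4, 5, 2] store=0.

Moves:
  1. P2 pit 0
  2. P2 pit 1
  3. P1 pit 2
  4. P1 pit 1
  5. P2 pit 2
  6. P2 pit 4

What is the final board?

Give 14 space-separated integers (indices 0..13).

Answer: 4 2 2 5 4 7 1 1 0 0 7 0 5 2

Derivation:
Move 1: P2 pit0 -> P1=[2,2,5,2,2,5](0) P2=[0,3,5,5,6,3](0)
Move 2: P2 pit1 -> P1=[2,2,5,2,2,5](0) P2=[0,0,6,6,7,3](0)
Move 3: P1 pit2 -> P1=[2,2,0,3,3,6](1) P2=[1,0,6,6,7,3](0)
Move 4: P1 pit1 -> P1=[2,0,1,4,3,6](1) P2=[1,0,6,6,7,3](0)
Move 5: P2 pit2 -> P1=[3,1,1,4,3,6](1) P2=[1,0,0,7,8,4](1)
Move 6: P2 pit4 -> P1=[4,2,2,5,4,7](1) P2=[1,0,0,7,0,5](2)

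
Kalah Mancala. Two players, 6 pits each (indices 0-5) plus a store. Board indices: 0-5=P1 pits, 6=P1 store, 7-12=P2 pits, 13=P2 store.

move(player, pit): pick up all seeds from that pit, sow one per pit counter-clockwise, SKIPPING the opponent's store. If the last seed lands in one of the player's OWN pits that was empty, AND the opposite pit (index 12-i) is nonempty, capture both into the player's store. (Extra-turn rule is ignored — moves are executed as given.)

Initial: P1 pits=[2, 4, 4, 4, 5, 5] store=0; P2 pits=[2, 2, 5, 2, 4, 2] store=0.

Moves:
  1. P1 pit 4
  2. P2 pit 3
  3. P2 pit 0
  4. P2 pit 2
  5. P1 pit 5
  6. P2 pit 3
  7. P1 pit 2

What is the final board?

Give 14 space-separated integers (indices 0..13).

Move 1: P1 pit4 -> P1=[2,4,4,4,0,6](1) P2=[3,3,6,2,4,2](0)
Move 2: P2 pit3 -> P1=[2,4,4,4,0,6](1) P2=[3,3,6,0,5,3](0)
Move 3: P2 pit0 -> P1=[2,4,0,4,0,6](1) P2=[0,4,7,0,5,3](5)
Move 4: P2 pit2 -> P1=[3,5,1,4,0,6](1) P2=[0,4,0,1,6,4](6)
Move 5: P1 pit5 -> P1=[3,5,1,4,0,0](2) P2=[1,5,1,2,7,4](6)
Move 6: P2 pit3 -> P1=[3,5,1,4,0,0](2) P2=[1,5,1,0,8,5](6)
Move 7: P1 pit2 -> P1=[3,5,0,5,0,0](2) P2=[1,5,1,0,8,5](6)

Answer: 3 5 0 5 0 0 2 1 5 1 0 8 5 6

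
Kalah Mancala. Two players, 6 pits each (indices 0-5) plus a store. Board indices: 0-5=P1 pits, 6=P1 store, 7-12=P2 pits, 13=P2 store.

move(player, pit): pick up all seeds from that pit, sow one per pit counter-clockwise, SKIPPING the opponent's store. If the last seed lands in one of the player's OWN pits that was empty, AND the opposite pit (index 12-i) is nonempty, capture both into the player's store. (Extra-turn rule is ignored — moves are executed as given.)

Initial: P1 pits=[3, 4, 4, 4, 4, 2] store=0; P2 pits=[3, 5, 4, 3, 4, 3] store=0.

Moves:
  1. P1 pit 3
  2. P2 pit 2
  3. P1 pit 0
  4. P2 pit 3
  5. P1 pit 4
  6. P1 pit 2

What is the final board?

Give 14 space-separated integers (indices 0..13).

Move 1: P1 pit3 -> P1=[3,4,4,0,5,3](1) P2=[4,5,4,3,4,3](0)
Move 2: P2 pit2 -> P1=[3,4,4,0,5,3](1) P2=[4,5,0,4,5,4](1)
Move 3: P1 pit0 -> P1=[0,5,5,1,5,3](1) P2=[4,5,0,4,5,4](1)
Move 4: P2 pit3 -> P1=[1,5,5,1,5,3](1) P2=[4,5,0,0,6,5](2)
Move 5: P1 pit4 -> P1=[1,5,5,1,0,4](2) P2=[5,6,1,0,6,5](2)
Move 6: P1 pit2 -> P1=[1,5,0,2,1,5](3) P2=[6,6,1,0,6,5](2)

Answer: 1 5 0 2 1 5 3 6 6 1 0 6 5 2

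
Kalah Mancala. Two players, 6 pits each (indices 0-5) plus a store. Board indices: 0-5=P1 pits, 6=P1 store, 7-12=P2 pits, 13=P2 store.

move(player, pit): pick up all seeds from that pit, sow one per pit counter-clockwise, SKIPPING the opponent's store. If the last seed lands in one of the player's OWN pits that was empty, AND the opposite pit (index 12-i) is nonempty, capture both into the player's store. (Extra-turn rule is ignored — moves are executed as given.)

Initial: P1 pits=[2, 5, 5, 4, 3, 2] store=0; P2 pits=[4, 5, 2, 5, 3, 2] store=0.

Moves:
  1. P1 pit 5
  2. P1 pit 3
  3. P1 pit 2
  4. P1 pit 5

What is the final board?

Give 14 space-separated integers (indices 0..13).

Answer: 2 5 0 1 5 0 4 8 5 2 5 3 2 0

Derivation:
Move 1: P1 pit5 -> P1=[2,5,5,4,3,0](1) P2=[5,5,2,5,3,2](0)
Move 2: P1 pit3 -> P1=[2,5,5,0,4,1](2) P2=[6,5,2,5,3,2](0)
Move 3: P1 pit2 -> P1=[2,5,0,1,5,2](3) P2=[7,5,2,5,3,2](0)
Move 4: P1 pit5 -> P1=[2,5,0,1,5,0](4) P2=[8,5,2,5,3,2](0)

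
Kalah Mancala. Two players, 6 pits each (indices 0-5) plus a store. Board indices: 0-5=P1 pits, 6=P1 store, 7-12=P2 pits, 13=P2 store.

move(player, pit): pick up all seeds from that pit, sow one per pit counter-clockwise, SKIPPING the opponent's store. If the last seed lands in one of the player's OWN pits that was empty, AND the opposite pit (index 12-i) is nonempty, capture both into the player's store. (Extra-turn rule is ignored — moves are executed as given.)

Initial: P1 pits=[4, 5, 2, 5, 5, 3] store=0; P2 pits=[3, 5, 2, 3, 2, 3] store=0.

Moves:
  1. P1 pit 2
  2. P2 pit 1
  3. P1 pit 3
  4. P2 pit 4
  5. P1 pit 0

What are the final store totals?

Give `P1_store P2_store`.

Answer: 1 2

Derivation:
Move 1: P1 pit2 -> P1=[4,5,0,6,6,3](0) P2=[3,5,2,3,2,3](0)
Move 2: P2 pit1 -> P1=[4,5,0,6,6,3](0) P2=[3,0,3,4,3,4](1)
Move 3: P1 pit3 -> P1=[4,5,0,0,7,4](1) P2=[4,1,4,4,3,4](1)
Move 4: P2 pit4 -> P1=[5,5,0,0,7,4](1) P2=[4,1,4,4,0,5](2)
Move 5: P1 pit0 -> P1=[0,6,1,1,8,5](1) P2=[4,1,4,4,0,5](2)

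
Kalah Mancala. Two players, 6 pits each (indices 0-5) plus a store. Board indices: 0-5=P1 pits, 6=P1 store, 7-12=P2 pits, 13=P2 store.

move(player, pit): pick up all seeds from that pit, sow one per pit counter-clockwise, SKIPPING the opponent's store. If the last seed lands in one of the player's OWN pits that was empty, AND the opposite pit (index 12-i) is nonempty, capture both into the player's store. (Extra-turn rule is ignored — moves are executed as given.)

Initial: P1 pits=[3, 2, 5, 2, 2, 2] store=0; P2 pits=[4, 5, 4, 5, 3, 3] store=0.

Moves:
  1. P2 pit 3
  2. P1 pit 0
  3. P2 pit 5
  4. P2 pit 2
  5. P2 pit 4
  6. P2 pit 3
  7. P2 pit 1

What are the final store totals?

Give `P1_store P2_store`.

Answer: 0 12

Derivation:
Move 1: P2 pit3 -> P1=[4,3,5,2,2,2](0) P2=[4,5,4,0,4,4](1)
Move 2: P1 pit0 -> P1=[0,4,6,3,3,2](0) P2=[4,5,4,0,4,4](1)
Move 3: P2 pit5 -> P1=[1,5,7,3,3,2](0) P2=[4,5,4,0,4,0](2)
Move 4: P2 pit2 -> P1=[1,5,7,3,3,2](0) P2=[4,5,0,1,5,1](3)
Move 5: P2 pit4 -> P1=[2,6,8,3,3,2](0) P2=[4,5,0,1,0,2](4)
Move 6: P2 pit3 -> P1=[2,0,8,3,3,2](0) P2=[4,5,0,0,0,2](11)
Move 7: P2 pit1 -> P1=[2,0,8,3,3,2](0) P2=[4,0,1,1,1,3](12)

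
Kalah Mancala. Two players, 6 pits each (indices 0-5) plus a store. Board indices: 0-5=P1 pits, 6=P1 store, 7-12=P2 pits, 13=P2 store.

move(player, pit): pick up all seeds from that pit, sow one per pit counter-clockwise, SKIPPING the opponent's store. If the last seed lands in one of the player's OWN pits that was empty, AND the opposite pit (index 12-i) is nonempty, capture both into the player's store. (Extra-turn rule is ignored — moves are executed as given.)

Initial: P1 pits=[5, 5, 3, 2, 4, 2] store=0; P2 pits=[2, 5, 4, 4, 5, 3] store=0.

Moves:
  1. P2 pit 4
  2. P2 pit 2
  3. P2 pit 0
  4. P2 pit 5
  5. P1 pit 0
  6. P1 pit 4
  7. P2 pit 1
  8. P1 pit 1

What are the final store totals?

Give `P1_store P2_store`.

Answer: 3 7

Derivation:
Move 1: P2 pit4 -> P1=[6,6,4,2,4,2](0) P2=[2,5,4,4,0,4](1)
Move 2: P2 pit2 -> P1=[6,6,4,2,4,2](0) P2=[2,5,0,5,1,5](2)
Move 3: P2 pit0 -> P1=[6,6,4,0,4,2](0) P2=[0,6,0,5,1,5](5)
Move 4: P2 pit5 -> P1=[7,7,5,1,4,2](0) P2=[0,6,0,5,1,0](6)
Move 5: P1 pit0 -> P1=[0,8,6,2,5,3](1) P2=[1,6,0,5,1,0](6)
Move 6: P1 pit4 -> P1=[0,8,6,2,0,4](2) P2=[2,7,1,5,1,0](6)
Move 7: P2 pit1 -> P1=[1,9,6,2,0,4](2) P2=[2,0,2,6,2,1](7)
Move 8: P1 pit1 -> P1=[1,0,7,3,1,5](3) P2=[3,1,3,7,2,1](7)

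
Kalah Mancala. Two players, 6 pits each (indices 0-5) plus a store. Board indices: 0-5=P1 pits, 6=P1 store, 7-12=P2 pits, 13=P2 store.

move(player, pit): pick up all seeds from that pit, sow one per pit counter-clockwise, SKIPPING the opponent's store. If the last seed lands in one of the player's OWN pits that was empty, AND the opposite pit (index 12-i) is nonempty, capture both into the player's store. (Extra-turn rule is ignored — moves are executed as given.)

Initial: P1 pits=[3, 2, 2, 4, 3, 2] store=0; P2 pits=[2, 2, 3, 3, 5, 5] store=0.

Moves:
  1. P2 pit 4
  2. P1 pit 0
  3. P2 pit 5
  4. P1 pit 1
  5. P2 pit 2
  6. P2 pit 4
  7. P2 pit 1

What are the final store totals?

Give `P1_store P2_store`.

Answer: 1 4

Derivation:
Move 1: P2 pit4 -> P1=[4,3,3,4,3,2](0) P2=[2,2,3,3,0,6](1)
Move 2: P1 pit0 -> P1=[0,4,4,5,4,2](0) P2=[2,2,3,3,0,6](1)
Move 3: P2 pit5 -> P1=[1,5,5,6,5,2](0) P2=[2,2,3,3,0,0](2)
Move 4: P1 pit1 -> P1=[1,0,6,7,6,3](1) P2=[2,2,3,3,0,0](2)
Move 5: P2 pit2 -> P1=[0,0,6,7,6,3](1) P2=[2,2,0,4,1,0](4)
Move 6: P2 pit4 -> P1=[0,0,6,7,6,3](1) P2=[2,2,0,4,0,1](4)
Move 7: P2 pit1 -> P1=[0,0,6,7,6,3](1) P2=[2,0,1,5,0,1](4)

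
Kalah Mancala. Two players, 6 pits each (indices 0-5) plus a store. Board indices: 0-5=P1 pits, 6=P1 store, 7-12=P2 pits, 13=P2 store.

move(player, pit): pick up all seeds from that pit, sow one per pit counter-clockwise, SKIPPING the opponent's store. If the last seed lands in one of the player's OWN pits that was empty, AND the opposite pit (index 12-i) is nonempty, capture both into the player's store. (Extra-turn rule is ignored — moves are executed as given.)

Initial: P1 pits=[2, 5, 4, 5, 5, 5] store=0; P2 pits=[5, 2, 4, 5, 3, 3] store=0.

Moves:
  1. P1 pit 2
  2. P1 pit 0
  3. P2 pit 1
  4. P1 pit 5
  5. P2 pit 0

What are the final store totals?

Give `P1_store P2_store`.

Answer: 8 1

Derivation:
Move 1: P1 pit2 -> P1=[2,5,0,6,6,6](1) P2=[5,2,4,5,3,3](0)
Move 2: P1 pit0 -> P1=[0,6,0,6,6,6](7) P2=[5,2,4,0,3,3](0)
Move 3: P2 pit1 -> P1=[0,6,0,6,6,6](7) P2=[5,0,5,1,3,3](0)
Move 4: P1 pit5 -> P1=[0,6,0,6,6,0](8) P2=[6,1,6,2,4,3](0)
Move 5: P2 pit0 -> P1=[0,6,0,6,6,0](8) P2=[0,2,7,3,5,4](1)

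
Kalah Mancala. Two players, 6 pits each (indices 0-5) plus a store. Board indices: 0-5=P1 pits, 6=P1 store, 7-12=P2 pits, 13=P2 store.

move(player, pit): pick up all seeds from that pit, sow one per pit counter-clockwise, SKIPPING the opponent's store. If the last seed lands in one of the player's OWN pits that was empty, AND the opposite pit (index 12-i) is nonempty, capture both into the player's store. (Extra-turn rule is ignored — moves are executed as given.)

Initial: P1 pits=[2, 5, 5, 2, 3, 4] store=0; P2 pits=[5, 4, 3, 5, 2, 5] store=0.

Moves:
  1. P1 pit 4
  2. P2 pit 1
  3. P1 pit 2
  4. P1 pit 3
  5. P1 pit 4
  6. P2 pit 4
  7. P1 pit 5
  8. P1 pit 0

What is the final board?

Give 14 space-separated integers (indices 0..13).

Answer: 0 6 1 1 0 0 7 8 0 5 7 1 8 1

Derivation:
Move 1: P1 pit4 -> P1=[2,5,5,2,0,5](1) P2=[6,4,3,5,2,5](0)
Move 2: P2 pit1 -> P1=[2,5,5,2,0,5](1) P2=[6,0,4,6,3,6](0)
Move 3: P1 pit2 -> P1=[2,5,0,3,1,6](2) P2=[7,0,4,6,3,6](0)
Move 4: P1 pit3 -> P1=[2,5,0,0,2,7](3) P2=[7,0,4,6,3,6](0)
Move 5: P1 pit4 -> P1=[2,5,0,0,0,8](4) P2=[7,0,4,6,3,6](0)
Move 6: P2 pit4 -> P1=[3,5,0,0,0,8](4) P2=[7,0,4,6,0,7](1)
Move 7: P1 pit5 -> P1=[4,5,0,0,0,0](5) P2=[8,1,5,7,1,8](1)
Move 8: P1 pit0 -> P1=[0,6,1,1,0,0](7) P2=[8,0,5,7,1,8](1)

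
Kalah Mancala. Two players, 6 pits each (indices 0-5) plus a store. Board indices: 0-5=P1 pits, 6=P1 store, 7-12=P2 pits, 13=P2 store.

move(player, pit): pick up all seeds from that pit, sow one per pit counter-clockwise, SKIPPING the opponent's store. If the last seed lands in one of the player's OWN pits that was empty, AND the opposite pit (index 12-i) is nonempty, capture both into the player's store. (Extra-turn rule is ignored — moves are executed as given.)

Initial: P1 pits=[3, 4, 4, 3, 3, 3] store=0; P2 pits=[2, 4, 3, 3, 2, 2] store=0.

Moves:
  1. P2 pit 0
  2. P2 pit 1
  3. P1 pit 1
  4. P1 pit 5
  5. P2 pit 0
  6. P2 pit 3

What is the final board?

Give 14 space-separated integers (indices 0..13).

Move 1: P2 pit0 -> P1=[3,4,4,3,3,3](0) P2=[0,5,4,3,2,2](0)
Move 2: P2 pit1 -> P1=[3,4,4,3,3,3](0) P2=[0,0,5,4,3,3](1)
Move 3: P1 pit1 -> P1=[3,0,5,4,4,4](0) P2=[0,0,5,4,3,3](1)
Move 4: P1 pit5 -> P1=[3,0,5,4,4,0](1) P2=[1,1,6,4,3,3](1)
Move 5: P2 pit0 -> P1=[3,0,5,4,4,0](1) P2=[0,2,6,4,3,3](1)
Move 6: P2 pit3 -> P1=[4,0,5,4,4,0](1) P2=[0,2,6,0,4,4](2)

Answer: 4 0 5 4 4 0 1 0 2 6 0 4 4 2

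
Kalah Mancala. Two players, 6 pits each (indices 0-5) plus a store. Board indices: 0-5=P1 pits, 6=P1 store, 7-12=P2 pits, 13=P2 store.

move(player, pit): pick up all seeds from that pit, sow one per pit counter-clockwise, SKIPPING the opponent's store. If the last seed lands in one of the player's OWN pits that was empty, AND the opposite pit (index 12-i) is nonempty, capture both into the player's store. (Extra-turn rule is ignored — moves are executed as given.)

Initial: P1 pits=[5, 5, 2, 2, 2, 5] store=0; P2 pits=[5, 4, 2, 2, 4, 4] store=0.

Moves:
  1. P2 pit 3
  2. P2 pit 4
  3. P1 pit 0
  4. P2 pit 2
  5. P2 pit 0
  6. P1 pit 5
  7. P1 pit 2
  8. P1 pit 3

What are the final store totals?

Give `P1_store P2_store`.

Move 1: P2 pit3 -> P1=[5,5,2,2,2,5](0) P2=[5,4,2,0,5,5](0)
Move 2: P2 pit4 -> P1=[6,6,3,2,2,5](0) P2=[5,4,2,0,0,6](1)
Move 3: P1 pit0 -> P1=[0,7,4,3,3,6](1) P2=[5,4,2,0,0,6](1)
Move 4: P2 pit2 -> P1=[0,0,4,3,3,6](1) P2=[5,4,0,1,0,6](9)
Move 5: P2 pit0 -> P1=[0,0,4,3,3,6](1) P2=[0,5,1,2,1,7](9)
Move 6: P1 pit5 -> P1=[0,0,4,3,3,0](2) P2=[1,6,2,3,2,7](9)
Move 7: P1 pit2 -> P1=[0,0,0,4,4,1](3) P2=[1,6,2,3,2,7](9)
Move 8: P1 pit3 -> P1=[0,0,0,0,5,2](4) P2=[2,6,2,3,2,7](9)

Answer: 4 9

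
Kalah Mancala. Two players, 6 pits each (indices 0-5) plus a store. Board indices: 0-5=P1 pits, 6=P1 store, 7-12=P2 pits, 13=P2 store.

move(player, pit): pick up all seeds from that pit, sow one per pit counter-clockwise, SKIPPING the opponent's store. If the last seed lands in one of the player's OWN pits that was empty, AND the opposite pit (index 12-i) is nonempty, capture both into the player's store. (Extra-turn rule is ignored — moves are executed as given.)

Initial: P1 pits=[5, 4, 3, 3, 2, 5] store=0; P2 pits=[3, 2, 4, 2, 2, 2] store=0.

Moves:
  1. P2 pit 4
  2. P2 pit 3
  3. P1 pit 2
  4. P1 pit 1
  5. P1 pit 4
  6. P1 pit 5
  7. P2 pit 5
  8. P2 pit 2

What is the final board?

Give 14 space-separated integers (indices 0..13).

Move 1: P2 pit4 -> P1=[5,4,3,3,2,5](0) P2=[3,2,4,2,0,3](1)
Move 2: P2 pit3 -> P1=[5,4,3,3,2,5](0) P2=[3,2,4,0,1,4](1)
Move 3: P1 pit2 -> P1=[5,4,0,4,3,6](0) P2=[3,2,4,0,1,4](1)
Move 4: P1 pit1 -> P1=[5,0,1,5,4,7](0) P2=[3,2,4,0,1,4](1)
Move 5: P1 pit4 -> P1=[5,0,1,5,0,8](1) P2=[4,3,4,0,1,4](1)
Move 6: P1 pit5 -> P1=[6,0,1,5,0,0](2) P2=[5,4,5,1,2,5](1)
Move 7: P2 pit5 -> P1=[7,1,2,6,0,0](2) P2=[5,4,5,1,2,0](2)
Move 8: P2 pit2 -> P1=[8,1,2,6,0,0](2) P2=[5,4,0,2,3,1](3)

Answer: 8 1 2 6 0 0 2 5 4 0 2 3 1 3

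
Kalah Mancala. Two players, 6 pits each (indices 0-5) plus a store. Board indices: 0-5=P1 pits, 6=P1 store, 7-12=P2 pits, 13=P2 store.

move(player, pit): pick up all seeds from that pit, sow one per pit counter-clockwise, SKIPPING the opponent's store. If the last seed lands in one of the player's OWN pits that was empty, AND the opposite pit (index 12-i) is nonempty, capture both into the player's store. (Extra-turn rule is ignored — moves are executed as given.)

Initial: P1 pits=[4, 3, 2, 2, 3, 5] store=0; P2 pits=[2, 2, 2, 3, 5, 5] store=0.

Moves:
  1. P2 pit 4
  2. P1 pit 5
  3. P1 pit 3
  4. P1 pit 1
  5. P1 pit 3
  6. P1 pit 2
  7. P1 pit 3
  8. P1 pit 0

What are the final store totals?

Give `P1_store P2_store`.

Move 1: P2 pit4 -> P1=[5,4,3,2,3,5](0) P2=[2,2,2,3,0,6](1)
Move 2: P1 pit5 -> P1=[5,4,3,2,3,0](1) P2=[3,3,3,4,0,6](1)
Move 3: P1 pit3 -> P1=[5,4,3,0,4,0](5) P2=[0,3,3,4,0,6](1)
Move 4: P1 pit1 -> P1=[5,0,4,1,5,1](5) P2=[0,3,3,4,0,6](1)
Move 5: P1 pit3 -> P1=[5,0,4,0,6,1](5) P2=[0,3,3,4,0,6](1)
Move 6: P1 pit2 -> P1=[5,0,0,1,7,2](6) P2=[0,3,3,4,0,6](1)
Move 7: P1 pit3 -> P1=[5,0,0,0,8,2](6) P2=[0,3,3,4,0,6](1)
Move 8: P1 pit0 -> P1=[0,1,1,1,9,3](6) P2=[0,3,3,4,0,6](1)

Answer: 6 1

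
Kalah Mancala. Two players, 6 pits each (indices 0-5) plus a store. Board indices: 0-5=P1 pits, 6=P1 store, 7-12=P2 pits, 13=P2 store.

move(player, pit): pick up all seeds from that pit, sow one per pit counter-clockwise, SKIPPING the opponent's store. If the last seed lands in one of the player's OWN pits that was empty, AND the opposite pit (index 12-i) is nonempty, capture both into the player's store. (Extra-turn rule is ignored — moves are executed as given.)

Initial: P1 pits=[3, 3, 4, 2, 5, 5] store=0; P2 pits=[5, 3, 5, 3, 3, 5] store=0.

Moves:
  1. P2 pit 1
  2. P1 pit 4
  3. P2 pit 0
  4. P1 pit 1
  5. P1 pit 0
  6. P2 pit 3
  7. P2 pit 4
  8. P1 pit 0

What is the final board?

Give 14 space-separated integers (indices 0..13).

Answer: 0 4 8 5 0 6 4 0 0 8 0 0 8 3

Derivation:
Move 1: P2 pit1 -> P1=[3,3,4,2,5,5](0) P2=[5,0,6,4,4,5](0)
Move 2: P1 pit4 -> P1=[3,3,4,2,0,6](1) P2=[6,1,7,4,4,5](0)
Move 3: P2 pit0 -> P1=[3,3,4,2,0,6](1) P2=[0,2,8,5,5,6](1)
Move 4: P1 pit1 -> P1=[3,0,5,3,0,6](4) P2=[0,0,8,5,5,6](1)
Move 5: P1 pit0 -> P1=[0,1,6,4,0,6](4) P2=[0,0,8,5,5,6](1)
Move 6: P2 pit3 -> P1=[1,2,6,4,0,6](4) P2=[0,0,8,0,6,7](2)
Move 7: P2 pit4 -> P1=[2,3,7,5,0,6](4) P2=[0,0,8,0,0,8](3)
Move 8: P1 pit0 -> P1=[0,4,8,5,0,6](4) P2=[0,0,8,0,0,8](3)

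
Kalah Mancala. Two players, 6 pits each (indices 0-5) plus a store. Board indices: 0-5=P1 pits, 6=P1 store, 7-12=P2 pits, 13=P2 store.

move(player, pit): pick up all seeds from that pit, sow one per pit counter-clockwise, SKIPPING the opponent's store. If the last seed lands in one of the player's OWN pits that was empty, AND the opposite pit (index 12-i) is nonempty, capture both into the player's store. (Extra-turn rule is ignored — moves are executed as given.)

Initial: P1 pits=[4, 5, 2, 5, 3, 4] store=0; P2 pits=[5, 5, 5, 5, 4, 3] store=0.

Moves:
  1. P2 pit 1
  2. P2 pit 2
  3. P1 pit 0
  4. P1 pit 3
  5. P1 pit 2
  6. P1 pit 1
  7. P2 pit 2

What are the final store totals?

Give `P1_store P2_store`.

Answer: 2 2

Derivation:
Move 1: P2 pit1 -> P1=[4,5,2,5,3,4](0) P2=[5,0,6,6,5,4](1)
Move 2: P2 pit2 -> P1=[5,6,2,5,3,4](0) P2=[5,0,0,7,6,5](2)
Move 3: P1 pit0 -> P1=[0,7,3,6,4,5](0) P2=[5,0,0,7,6,5](2)
Move 4: P1 pit3 -> P1=[0,7,3,0,5,6](1) P2=[6,1,1,7,6,5](2)
Move 5: P1 pit2 -> P1=[0,7,0,1,6,7](1) P2=[6,1,1,7,6,5](2)
Move 6: P1 pit1 -> P1=[0,0,1,2,7,8](2) P2=[7,2,1,7,6,5](2)
Move 7: P2 pit2 -> P1=[0,0,1,2,7,8](2) P2=[7,2,0,8,6,5](2)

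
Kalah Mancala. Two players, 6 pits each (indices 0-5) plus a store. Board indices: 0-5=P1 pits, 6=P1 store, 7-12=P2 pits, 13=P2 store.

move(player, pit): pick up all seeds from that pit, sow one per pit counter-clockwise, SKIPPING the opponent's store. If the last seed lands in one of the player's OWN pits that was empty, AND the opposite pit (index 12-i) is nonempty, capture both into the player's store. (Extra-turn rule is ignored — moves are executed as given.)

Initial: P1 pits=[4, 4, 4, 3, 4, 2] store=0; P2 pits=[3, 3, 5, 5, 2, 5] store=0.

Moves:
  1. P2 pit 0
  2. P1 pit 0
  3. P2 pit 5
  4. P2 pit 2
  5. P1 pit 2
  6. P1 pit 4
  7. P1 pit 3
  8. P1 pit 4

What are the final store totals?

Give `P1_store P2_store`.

Move 1: P2 pit0 -> P1=[4,4,4,3,4,2](0) P2=[0,4,6,6,2,5](0)
Move 2: P1 pit0 -> P1=[0,5,5,4,5,2](0) P2=[0,4,6,6,2,5](0)
Move 3: P2 pit5 -> P1=[1,6,6,5,5,2](0) P2=[0,4,6,6,2,0](1)
Move 4: P2 pit2 -> P1=[2,7,6,5,5,2](0) P2=[0,4,0,7,3,1](2)
Move 5: P1 pit2 -> P1=[2,7,0,6,6,3](1) P2=[1,5,0,7,3,1](2)
Move 6: P1 pit4 -> P1=[2,7,0,6,0,4](2) P2=[2,6,1,8,3,1](2)
Move 7: P1 pit3 -> P1=[2,7,0,0,1,5](3) P2=[3,7,2,8,3,1](2)
Move 8: P1 pit4 -> P1=[2,7,0,0,0,6](3) P2=[3,7,2,8,3,1](2)

Answer: 3 2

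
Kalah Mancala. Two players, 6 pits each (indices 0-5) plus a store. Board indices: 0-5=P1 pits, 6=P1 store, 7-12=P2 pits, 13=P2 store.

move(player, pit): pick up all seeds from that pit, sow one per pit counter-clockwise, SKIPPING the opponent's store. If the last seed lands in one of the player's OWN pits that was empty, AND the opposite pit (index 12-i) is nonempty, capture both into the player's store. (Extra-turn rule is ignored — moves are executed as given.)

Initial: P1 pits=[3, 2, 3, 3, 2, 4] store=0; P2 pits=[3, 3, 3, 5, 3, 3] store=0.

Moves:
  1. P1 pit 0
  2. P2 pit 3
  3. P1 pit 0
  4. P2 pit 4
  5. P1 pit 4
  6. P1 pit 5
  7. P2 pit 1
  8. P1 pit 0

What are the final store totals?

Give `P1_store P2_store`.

Answer: 2 2

Derivation:
Move 1: P1 pit0 -> P1=[0,3,4,4,2,4](0) P2=[3,3,3,5,3,3](0)
Move 2: P2 pit3 -> P1=[1,4,4,4,2,4](0) P2=[3,3,3,0,4,4](1)
Move 3: P1 pit0 -> P1=[0,5,4,4,2,4](0) P2=[3,3,3,0,4,4](1)
Move 4: P2 pit4 -> P1=[1,6,4,4,2,4](0) P2=[3,3,3,0,0,5](2)
Move 5: P1 pit4 -> P1=[1,6,4,4,0,5](1) P2=[3,3,3,0,0,5](2)
Move 6: P1 pit5 -> P1=[1,6,4,4,0,0](2) P2=[4,4,4,1,0,5](2)
Move 7: P2 pit1 -> P1=[1,6,4,4,0,0](2) P2=[4,0,5,2,1,6](2)
Move 8: P1 pit0 -> P1=[0,7,4,4,0,0](2) P2=[4,0,5,2,1,6](2)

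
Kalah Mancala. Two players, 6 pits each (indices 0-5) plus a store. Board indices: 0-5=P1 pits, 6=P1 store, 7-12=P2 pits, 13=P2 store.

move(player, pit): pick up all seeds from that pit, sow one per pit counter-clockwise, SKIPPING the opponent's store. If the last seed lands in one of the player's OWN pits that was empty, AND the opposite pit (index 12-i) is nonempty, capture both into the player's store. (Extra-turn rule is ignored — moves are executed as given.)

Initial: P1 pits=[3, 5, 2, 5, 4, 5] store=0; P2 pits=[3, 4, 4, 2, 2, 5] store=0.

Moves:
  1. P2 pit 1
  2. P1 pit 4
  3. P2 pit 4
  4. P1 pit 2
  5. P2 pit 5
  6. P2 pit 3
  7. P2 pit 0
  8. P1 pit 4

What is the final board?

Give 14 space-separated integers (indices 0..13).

Move 1: P2 pit1 -> P1=[3,5,2,5,4,5](0) P2=[3,0,5,3,3,6](0)
Move 2: P1 pit4 -> P1=[3,5,2,5,0,6](1) P2=[4,1,5,3,3,6](0)
Move 3: P2 pit4 -> P1=[4,5,2,5,0,6](1) P2=[4,1,5,3,0,7](1)
Move 4: P1 pit2 -> P1=[4,5,0,6,0,6](3) P2=[4,0,5,3,0,7](1)
Move 5: P2 pit5 -> P1=[5,6,1,7,1,7](3) P2=[4,0,5,3,0,0](2)
Move 6: P2 pit3 -> P1=[5,6,1,7,1,7](3) P2=[4,0,5,0,1,1](3)
Move 7: P2 pit0 -> P1=[5,6,1,7,1,7](3) P2=[0,1,6,1,2,1](3)
Move 8: P1 pit4 -> P1=[5,6,1,7,0,8](3) P2=[0,1,6,1,2,1](3)

Answer: 5 6 1 7 0 8 3 0 1 6 1 2 1 3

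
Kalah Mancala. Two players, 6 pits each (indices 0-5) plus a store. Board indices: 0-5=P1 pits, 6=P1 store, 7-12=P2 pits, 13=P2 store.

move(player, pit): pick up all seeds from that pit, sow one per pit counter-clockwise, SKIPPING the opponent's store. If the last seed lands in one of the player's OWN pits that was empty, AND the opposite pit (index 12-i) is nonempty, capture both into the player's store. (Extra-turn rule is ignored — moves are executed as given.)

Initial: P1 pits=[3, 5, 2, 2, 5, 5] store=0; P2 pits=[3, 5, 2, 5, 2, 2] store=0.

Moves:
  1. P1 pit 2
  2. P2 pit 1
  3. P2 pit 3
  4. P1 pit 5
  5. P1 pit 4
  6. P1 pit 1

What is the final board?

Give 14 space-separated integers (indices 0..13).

Move 1: P1 pit2 -> P1=[3,5,0,3,6,5](0) P2=[3,5,2,5,2,2](0)
Move 2: P2 pit1 -> P1=[3,5,0,3,6,5](0) P2=[3,0,3,6,3,3](1)
Move 3: P2 pit3 -> P1=[4,6,1,3,6,5](0) P2=[3,0,3,0,4,4](2)
Move 4: P1 pit5 -> P1=[4,6,1,3,6,0](1) P2=[4,1,4,1,4,4](2)
Move 5: P1 pit4 -> P1=[4,6,1,3,0,1](2) P2=[5,2,5,2,4,4](2)
Move 6: P1 pit1 -> P1=[4,0,2,4,1,2](3) P2=[6,2,5,2,4,4](2)

Answer: 4 0 2 4 1 2 3 6 2 5 2 4 4 2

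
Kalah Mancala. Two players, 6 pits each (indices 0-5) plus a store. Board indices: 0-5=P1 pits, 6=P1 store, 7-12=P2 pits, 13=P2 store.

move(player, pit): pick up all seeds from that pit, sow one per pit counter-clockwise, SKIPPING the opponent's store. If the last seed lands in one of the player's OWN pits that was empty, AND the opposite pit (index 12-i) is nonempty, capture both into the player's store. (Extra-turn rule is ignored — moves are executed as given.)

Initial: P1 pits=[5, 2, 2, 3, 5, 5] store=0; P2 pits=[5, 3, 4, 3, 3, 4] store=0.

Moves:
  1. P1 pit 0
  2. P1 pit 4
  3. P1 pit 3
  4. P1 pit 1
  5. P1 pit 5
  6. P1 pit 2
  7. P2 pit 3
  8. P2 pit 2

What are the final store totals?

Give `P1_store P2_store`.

Move 1: P1 pit0 -> P1=[0,3,3,4,6,6](0) P2=[5,3,4,3,3,4](0)
Move 2: P1 pit4 -> P1=[0,3,3,4,0,7](1) P2=[6,4,5,4,3,4](0)
Move 3: P1 pit3 -> P1=[0,3,3,0,1,8](2) P2=[7,4,5,4,3,4](0)
Move 4: P1 pit1 -> P1=[0,0,4,1,2,8](2) P2=[7,4,5,4,3,4](0)
Move 5: P1 pit5 -> P1=[0,0,4,1,2,0](9) P2=[8,5,6,5,4,0](0)
Move 6: P1 pit2 -> P1=[0,0,0,2,3,1](10) P2=[8,5,6,5,4,0](0)
Move 7: P2 pit3 -> P1=[1,1,0,2,3,1](10) P2=[8,5,6,0,5,1](1)
Move 8: P2 pit2 -> P1=[2,2,0,2,3,1](10) P2=[8,5,0,1,6,2](2)

Answer: 10 2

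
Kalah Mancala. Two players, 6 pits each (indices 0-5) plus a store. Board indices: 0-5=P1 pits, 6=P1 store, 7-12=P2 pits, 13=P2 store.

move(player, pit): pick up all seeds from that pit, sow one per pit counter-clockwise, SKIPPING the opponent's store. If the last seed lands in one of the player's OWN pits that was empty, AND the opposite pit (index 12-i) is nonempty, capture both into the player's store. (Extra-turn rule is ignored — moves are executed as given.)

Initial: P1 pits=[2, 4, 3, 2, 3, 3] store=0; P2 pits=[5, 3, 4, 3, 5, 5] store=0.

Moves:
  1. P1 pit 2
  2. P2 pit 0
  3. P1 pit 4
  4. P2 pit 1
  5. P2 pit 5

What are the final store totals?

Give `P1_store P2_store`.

Move 1: P1 pit2 -> P1=[2,4,0,3,4,4](0) P2=[5,3,4,3,5,5](0)
Move 2: P2 pit0 -> P1=[2,4,0,3,4,4](0) P2=[0,4,5,4,6,6](0)
Move 3: P1 pit4 -> P1=[2,4,0,3,0,5](1) P2=[1,5,5,4,6,6](0)
Move 4: P2 pit1 -> P1=[2,4,0,3,0,5](1) P2=[1,0,6,5,7,7](1)
Move 5: P2 pit5 -> P1=[3,5,1,4,1,6](1) P2=[1,0,6,5,7,0](2)

Answer: 1 2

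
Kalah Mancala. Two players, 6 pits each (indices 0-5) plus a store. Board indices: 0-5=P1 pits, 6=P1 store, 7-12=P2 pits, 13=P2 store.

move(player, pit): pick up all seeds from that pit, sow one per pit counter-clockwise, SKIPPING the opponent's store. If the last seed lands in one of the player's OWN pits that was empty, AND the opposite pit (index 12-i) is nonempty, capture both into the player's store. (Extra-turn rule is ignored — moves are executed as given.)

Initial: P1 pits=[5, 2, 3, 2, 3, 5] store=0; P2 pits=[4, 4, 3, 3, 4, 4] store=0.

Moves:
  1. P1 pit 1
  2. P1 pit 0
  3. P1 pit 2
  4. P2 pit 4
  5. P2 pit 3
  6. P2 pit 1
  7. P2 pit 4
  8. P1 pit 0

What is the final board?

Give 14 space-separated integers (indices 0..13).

Answer: 0 3 0 5 5 7 1 5 0 4 1 0 8 3

Derivation:
Move 1: P1 pit1 -> P1=[5,0,4,3,3,5](0) P2=[4,4,3,3,4,4](0)
Move 2: P1 pit0 -> P1=[0,1,5,4,4,6](0) P2=[4,4,3,3,4,4](0)
Move 3: P1 pit2 -> P1=[0,1,0,5,5,7](1) P2=[5,4,3,3,4,4](0)
Move 4: P2 pit4 -> P1=[1,2,0,5,5,7](1) P2=[5,4,3,3,0,5](1)
Move 5: P2 pit3 -> P1=[1,2,0,5,5,7](1) P2=[5,4,3,0,1,6](2)
Move 6: P2 pit1 -> P1=[1,2,0,5,5,7](1) P2=[5,0,4,1,2,7](2)
Move 7: P2 pit4 -> P1=[1,2,0,5,5,7](1) P2=[5,0,4,1,0,8](3)
Move 8: P1 pit0 -> P1=[0,3,0,5,5,7](1) P2=[5,0,4,1,0,8](3)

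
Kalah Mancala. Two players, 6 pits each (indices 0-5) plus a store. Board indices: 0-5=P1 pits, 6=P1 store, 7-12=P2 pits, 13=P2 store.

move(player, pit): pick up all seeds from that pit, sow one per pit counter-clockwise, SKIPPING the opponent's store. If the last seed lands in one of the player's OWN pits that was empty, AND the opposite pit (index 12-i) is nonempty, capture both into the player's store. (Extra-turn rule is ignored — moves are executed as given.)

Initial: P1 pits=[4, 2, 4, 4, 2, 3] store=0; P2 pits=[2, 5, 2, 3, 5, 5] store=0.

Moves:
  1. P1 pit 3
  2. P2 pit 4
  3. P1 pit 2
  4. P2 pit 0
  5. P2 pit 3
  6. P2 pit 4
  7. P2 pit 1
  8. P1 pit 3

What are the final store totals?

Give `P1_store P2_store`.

Move 1: P1 pit3 -> P1=[4,2,4,0,3,4](1) P2=[3,5,2,3,5,5](0)
Move 2: P2 pit4 -> P1=[5,3,5,0,3,4](1) P2=[3,5,2,3,0,6](1)
Move 3: P1 pit2 -> P1=[5,3,0,1,4,5](2) P2=[4,5,2,3,0,6](1)
Move 4: P2 pit0 -> P1=[5,0,0,1,4,5](2) P2=[0,6,3,4,0,6](5)
Move 5: P2 pit3 -> P1=[6,0,0,1,4,5](2) P2=[0,6,3,0,1,7](6)
Move 6: P2 pit4 -> P1=[6,0,0,1,4,5](2) P2=[0,6,3,0,0,8](6)
Move 7: P2 pit1 -> P1=[7,0,0,1,4,5](2) P2=[0,0,4,1,1,9](7)
Move 8: P1 pit3 -> P1=[7,0,0,0,5,5](2) P2=[0,0,4,1,1,9](7)

Answer: 2 7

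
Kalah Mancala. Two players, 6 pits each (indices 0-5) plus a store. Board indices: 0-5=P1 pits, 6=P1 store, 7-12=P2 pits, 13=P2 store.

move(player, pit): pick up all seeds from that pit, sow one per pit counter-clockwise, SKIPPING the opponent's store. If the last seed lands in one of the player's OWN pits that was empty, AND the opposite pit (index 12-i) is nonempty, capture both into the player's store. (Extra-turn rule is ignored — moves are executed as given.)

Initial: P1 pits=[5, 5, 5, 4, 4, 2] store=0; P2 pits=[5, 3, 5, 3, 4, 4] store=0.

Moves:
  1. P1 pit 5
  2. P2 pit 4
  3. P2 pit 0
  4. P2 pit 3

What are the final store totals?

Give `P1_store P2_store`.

Move 1: P1 pit5 -> P1=[5,5,5,4,4,0](1) P2=[6,3,5,3,4,4](0)
Move 2: P2 pit4 -> P1=[6,6,5,4,4,0](1) P2=[6,3,5,3,0,5](1)
Move 3: P2 pit0 -> P1=[6,6,5,4,4,0](1) P2=[0,4,6,4,1,6](2)
Move 4: P2 pit3 -> P1=[7,6,5,4,4,0](1) P2=[0,4,6,0,2,7](3)

Answer: 1 3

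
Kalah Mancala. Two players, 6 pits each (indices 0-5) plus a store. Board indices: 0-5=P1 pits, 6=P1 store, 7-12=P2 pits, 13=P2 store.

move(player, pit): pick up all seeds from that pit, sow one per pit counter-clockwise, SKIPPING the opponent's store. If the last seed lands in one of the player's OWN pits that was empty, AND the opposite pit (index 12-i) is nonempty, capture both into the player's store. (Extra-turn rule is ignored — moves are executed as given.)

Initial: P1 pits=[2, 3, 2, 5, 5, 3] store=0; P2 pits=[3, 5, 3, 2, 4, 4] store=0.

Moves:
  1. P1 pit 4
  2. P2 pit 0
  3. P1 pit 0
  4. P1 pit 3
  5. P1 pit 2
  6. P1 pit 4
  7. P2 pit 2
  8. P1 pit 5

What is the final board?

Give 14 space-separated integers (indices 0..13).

Answer: 1 4 0 1 0 0 4 2 9 1 5 7 6 1

Derivation:
Move 1: P1 pit4 -> P1=[2,3,2,5,0,4](1) P2=[4,6,4,2,4,4](0)
Move 2: P2 pit0 -> P1=[2,3,2,5,0,4](1) P2=[0,7,5,3,5,4](0)
Move 3: P1 pit0 -> P1=[0,4,3,5,0,4](1) P2=[0,7,5,3,5,4](0)
Move 4: P1 pit3 -> P1=[0,4,3,0,1,5](2) P2=[1,8,5,3,5,4](0)
Move 5: P1 pit2 -> P1=[0,4,0,1,2,6](2) P2=[1,8,5,3,5,4](0)
Move 6: P1 pit4 -> P1=[0,4,0,1,0,7](3) P2=[1,8,5,3,5,4](0)
Move 7: P2 pit2 -> P1=[1,4,0,1,0,7](3) P2=[1,8,0,4,6,5](1)
Move 8: P1 pit5 -> P1=[1,4,0,1,0,0](4) P2=[2,9,1,5,7,6](1)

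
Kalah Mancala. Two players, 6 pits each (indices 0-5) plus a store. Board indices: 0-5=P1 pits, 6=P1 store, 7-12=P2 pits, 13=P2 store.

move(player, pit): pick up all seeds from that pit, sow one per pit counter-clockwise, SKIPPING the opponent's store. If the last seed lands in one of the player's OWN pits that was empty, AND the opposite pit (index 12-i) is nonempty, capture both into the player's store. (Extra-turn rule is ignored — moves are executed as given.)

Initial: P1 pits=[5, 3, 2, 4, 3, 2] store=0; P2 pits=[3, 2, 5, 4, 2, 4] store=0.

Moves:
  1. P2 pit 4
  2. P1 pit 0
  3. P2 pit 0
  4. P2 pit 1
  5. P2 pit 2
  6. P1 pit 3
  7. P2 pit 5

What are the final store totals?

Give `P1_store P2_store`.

Answer: 1 8

Derivation:
Move 1: P2 pit4 -> P1=[5,3,2,4,3,2](0) P2=[3,2,5,4,0,5](1)
Move 2: P1 pit0 -> P1=[0,4,3,5,4,3](0) P2=[3,2,5,4,0,5](1)
Move 3: P2 pit0 -> P1=[0,4,3,5,4,3](0) P2=[0,3,6,5,0,5](1)
Move 4: P2 pit1 -> P1=[0,0,3,5,4,3](0) P2=[0,0,7,6,0,5](6)
Move 5: P2 pit2 -> P1=[1,1,4,5,4,3](0) P2=[0,0,0,7,1,6](7)
Move 6: P1 pit3 -> P1=[1,1,4,0,5,4](1) P2=[1,1,0,7,1,6](7)
Move 7: P2 pit5 -> P1=[2,2,5,1,6,4](1) P2=[1,1,0,7,1,0](8)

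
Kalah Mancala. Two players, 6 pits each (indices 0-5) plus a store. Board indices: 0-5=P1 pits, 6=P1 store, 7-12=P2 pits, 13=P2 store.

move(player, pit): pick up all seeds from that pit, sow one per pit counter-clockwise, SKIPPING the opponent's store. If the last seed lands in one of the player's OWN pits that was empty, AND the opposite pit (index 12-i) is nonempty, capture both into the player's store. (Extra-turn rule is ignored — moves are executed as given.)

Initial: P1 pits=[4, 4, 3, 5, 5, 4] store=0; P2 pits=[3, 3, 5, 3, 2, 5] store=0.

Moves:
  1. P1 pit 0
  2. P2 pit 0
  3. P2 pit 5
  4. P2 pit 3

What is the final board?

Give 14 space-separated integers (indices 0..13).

Answer: 2 6 5 7 6 4 0 0 4 6 0 3 1 2

Derivation:
Move 1: P1 pit0 -> P1=[0,5,4,6,6,4](0) P2=[3,3,5,3,2,5](0)
Move 2: P2 pit0 -> P1=[0,5,4,6,6,4](0) P2=[0,4,6,4,2,5](0)
Move 3: P2 pit5 -> P1=[1,6,5,7,6,4](0) P2=[0,4,6,4,2,0](1)
Move 4: P2 pit3 -> P1=[2,6,5,7,6,4](0) P2=[0,4,6,0,3,1](2)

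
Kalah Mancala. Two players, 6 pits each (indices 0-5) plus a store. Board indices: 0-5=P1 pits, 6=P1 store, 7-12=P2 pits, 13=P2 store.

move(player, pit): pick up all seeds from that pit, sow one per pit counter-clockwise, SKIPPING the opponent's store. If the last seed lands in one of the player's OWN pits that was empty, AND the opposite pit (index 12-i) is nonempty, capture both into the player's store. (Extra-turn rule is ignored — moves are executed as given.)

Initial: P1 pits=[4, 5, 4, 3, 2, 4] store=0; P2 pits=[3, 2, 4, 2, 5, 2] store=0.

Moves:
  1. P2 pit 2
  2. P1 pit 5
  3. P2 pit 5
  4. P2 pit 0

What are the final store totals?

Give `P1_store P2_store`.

Move 1: P2 pit2 -> P1=[4,5,4,3,2,4](0) P2=[3,2,0,3,6,3](1)
Move 2: P1 pit5 -> P1=[4,5,4,3,2,0](1) P2=[4,3,1,3,6,3](1)
Move 3: P2 pit5 -> P1=[5,6,4,3,2,0](1) P2=[4,3,1,3,6,0](2)
Move 4: P2 pit0 -> P1=[5,6,4,3,2,0](1) P2=[0,4,2,4,7,0](2)

Answer: 1 2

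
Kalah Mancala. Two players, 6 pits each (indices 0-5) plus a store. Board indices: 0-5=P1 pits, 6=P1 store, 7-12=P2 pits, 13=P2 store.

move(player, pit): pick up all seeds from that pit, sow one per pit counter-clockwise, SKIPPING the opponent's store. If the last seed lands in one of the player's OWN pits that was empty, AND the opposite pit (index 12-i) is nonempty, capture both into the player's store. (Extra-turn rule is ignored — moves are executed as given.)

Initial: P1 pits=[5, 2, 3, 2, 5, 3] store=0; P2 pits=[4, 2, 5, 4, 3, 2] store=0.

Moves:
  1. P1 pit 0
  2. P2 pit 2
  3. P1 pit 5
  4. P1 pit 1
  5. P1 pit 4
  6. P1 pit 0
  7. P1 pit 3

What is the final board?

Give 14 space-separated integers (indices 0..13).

Answer: 0 0 5 0 1 2 9 7 4 2 6 0 3 1

Derivation:
Move 1: P1 pit0 -> P1=[0,3,4,3,6,4](0) P2=[4,2,5,4,3,2](0)
Move 2: P2 pit2 -> P1=[1,3,4,3,6,4](0) P2=[4,2,0,5,4,3](1)
Move 3: P1 pit5 -> P1=[1,3,4,3,6,0](1) P2=[5,3,1,5,4,3](1)
Move 4: P1 pit1 -> P1=[1,0,5,4,7,0](1) P2=[5,3,1,5,4,3](1)
Move 5: P1 pit4 -> P1=[1,0,5,4,0,1](2) P2=[6,4,2,6,5,3](1)
Move 6: P1 pit0 -> P1=[0,0,5,4,0,1](8) P2=[6,4,2,6,0,3](1)
Move 7: P1 pit3 -> P1=[0,0,5,0,1,2](9) P2=[7,4,2,6,0,3](1)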